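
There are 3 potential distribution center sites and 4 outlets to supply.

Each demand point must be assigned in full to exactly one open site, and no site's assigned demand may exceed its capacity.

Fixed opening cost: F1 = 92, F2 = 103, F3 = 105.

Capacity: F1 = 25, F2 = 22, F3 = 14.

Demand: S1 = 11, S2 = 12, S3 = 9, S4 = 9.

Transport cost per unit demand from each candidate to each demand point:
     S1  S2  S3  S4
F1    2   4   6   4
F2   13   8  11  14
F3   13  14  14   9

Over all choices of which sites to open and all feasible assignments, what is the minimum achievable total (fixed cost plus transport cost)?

448

Open {F1, F2}; cheapest assignment that respects the capacities:
  F1 (cap 25, load 20): S1, S4 — cost 11×2 + 9×4 = 58
  F2 (cap 22, load 21): S2, S3 — cost 12×8 + 9×11 = 195
  Shipping 253, fixed 195 → total 448.
  Any other capacity-feasible assignment to {F1, F2} ships for at least 253.
Compare {F1, F2, F3}: its best feasible assignment gives total 550.
Every other set of open sites that can feasibly serve all demand totals ≥ 550 even under its best assignment. Minimum: 448.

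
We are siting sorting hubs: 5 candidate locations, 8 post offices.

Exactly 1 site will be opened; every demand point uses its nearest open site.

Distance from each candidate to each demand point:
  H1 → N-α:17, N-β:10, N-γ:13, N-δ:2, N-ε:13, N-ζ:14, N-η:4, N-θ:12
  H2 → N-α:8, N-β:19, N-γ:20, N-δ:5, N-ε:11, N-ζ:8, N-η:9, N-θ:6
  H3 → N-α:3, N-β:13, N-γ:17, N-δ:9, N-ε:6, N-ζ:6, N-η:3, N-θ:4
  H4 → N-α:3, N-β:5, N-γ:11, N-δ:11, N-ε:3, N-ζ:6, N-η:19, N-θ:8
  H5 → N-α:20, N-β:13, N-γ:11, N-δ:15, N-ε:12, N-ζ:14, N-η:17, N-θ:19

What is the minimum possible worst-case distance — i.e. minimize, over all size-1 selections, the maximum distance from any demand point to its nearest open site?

17

Open {H1}.
  Farthest demand point is N-α at distance 17 (to H1); all others are ≤ 17.
With {H3} the worst case is 17.
With {H4} the worst case is 19.
No size-1 selection achieves below 17.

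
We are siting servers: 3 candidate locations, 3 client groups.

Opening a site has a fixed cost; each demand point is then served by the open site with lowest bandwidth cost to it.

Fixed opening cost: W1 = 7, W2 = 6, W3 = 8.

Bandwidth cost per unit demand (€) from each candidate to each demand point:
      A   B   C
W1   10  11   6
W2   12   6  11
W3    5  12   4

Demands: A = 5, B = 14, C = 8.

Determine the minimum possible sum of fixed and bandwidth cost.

Open {W2, W3}: assign each demand point to its cheapest open site.
  A→W3 5×5=25, B→W2 14×6=84, C→W3 8×4=32
  bandwidth cost 141, fixed 14 → total 155.
Compare {W1, W2, W3}: bandwidth cost 141 + fixed 21 = 162.
Compare {W1, W2}: bandwidth cost 182 + fixed 13 = 195.
Compare {W1, W3}: bandwidth cost 211 + fixed 15 = 226.
All other subsets cost ≥ 162. Minimum total cost: 155.

155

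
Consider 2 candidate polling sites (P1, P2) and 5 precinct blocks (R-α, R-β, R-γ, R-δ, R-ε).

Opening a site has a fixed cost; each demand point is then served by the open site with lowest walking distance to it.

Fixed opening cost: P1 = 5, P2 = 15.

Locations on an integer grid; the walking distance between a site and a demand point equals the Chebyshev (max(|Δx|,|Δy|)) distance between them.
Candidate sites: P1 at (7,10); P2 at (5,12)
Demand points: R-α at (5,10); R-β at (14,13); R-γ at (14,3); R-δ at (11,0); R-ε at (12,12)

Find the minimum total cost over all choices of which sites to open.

Open {P1}: assign each demand point to its cheapest open site.
  R-α→P1 2, R-β→P1 7, R-γ→P1 7, R-δ→P1 10, R-ε→P1 5
  walking distance 31, fixed 5 → total 36.
Compare {P1, P2}: walking distance 31 + fixed 20 = 51.
Compare {P2}: walking distance 39 + fixed 15 = 54.

36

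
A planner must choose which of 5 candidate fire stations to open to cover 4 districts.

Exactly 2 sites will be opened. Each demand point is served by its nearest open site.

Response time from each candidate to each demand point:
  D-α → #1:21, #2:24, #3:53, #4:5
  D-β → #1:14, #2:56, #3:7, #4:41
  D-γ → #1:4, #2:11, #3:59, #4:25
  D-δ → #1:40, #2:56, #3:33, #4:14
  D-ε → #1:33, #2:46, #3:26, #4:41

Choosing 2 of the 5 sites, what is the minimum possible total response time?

Open {D-β, D-γ}.
  #1→D-γ 4, #2→D-γ 11, #3→D-β 7, #4→D-γ 25  ⇒ total 47.
Compare {D-α, D-β}: total 50.
Compare {D-γ, D-δ}: total 62.
No size-2 selection does better; minimum is 47.

47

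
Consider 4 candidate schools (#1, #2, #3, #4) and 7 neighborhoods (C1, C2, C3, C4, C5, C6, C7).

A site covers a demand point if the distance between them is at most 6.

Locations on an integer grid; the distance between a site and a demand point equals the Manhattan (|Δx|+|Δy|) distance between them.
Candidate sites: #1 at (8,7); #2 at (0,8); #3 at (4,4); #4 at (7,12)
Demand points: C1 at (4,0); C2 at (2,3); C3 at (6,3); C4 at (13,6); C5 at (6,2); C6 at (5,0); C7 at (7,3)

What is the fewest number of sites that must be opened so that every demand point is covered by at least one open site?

2

Coverage sets (demand points within 6 of each site):
  #1: {C3, C4, C7}
  #2: {}
  #3: {C1, C2, C3, C5, C6, C7}
  #4: {}
No single site covers all 7 demand points.
But {#1, #3} covers everything, so the minimum is 2.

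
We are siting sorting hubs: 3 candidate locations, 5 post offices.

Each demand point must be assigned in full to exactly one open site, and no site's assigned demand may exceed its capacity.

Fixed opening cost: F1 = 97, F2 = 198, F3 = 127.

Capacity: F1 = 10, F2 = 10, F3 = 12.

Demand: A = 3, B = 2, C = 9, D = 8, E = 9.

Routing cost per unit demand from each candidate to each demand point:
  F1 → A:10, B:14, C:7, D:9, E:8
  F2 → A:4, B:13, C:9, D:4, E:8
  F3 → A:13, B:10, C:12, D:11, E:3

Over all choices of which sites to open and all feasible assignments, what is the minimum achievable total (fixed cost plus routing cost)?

Open {F1, F2, F3}; cheapest assignment that respects the capacities:
  F1 (cap 10, load 9): C — cost 9×7 = 63
  F2 (cap 10, load 10): B, D — cost 2×13 + 8×4 = 58
  F3 (cap 12, load 12): A, E — cost 3×13 + 9×3 = 66
  Shipping 187, fixed 422 → total 609.
  Any other capacity-feasible assignment to {F1, F2, F3} ships for at least 187.
Total demand is 31 and no other set of sites has combined capacity ≥ 31, so {F1, F2, F3} is the only feasible choice of open sites. Minimum: 609.

609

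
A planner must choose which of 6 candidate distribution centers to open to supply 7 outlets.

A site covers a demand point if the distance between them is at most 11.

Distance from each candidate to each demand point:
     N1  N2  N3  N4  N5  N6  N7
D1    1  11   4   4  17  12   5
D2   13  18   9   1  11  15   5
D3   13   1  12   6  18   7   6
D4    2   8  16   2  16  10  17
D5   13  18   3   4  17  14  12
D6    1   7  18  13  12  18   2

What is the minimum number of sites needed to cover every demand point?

2

Coverage sets (demand points within 11 of each site):
  D1: {N1, N2, N3, N4, N7}
  D2: {N3, N4, N5, N7}
  D3: {N2, N4, N6, N7}
  D4: {N1, N2, N4, N6}
  D5: {N3, N4}
  D6: {N1, N2, N7}
No single site covers all 7 demand points.
But {D2, D4} covers everything, so the minimum is 2.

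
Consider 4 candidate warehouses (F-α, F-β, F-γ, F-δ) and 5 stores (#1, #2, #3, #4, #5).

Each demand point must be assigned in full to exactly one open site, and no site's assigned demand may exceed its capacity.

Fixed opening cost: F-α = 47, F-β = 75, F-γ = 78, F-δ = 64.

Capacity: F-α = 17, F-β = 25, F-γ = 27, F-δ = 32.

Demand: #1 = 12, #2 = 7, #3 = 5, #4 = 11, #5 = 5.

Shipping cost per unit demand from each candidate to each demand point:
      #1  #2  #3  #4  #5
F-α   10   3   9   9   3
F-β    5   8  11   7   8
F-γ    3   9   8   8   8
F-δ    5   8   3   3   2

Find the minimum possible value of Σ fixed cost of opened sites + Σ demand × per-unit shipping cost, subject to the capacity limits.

Open {F-α, F-δ}; cheapest assignment that respects the capacities:
  F-α (cap 17, load 12): #2, #5 — cost 7×3 + 5×3 = 36
  F-δ (cap 32, load 28): #1, #3, #4 — cost 12×5 + 5×3 + 11×3 = 108
  Shipping 144, fixed 111 → total 255.
  Any other capacity-feasible assignment to {F-α, F-δ} ships for at least 144.
Compare {F-γ, F-δ}: its best feasible assignment gives total 292.
Compare {F-α, F-γ, F-δ}: its best feasible assignment gives total 304.
Every other set of open sites that can feasibly serve all demand totals ≥ 292 even under its best assignment. Minimum: 255.

255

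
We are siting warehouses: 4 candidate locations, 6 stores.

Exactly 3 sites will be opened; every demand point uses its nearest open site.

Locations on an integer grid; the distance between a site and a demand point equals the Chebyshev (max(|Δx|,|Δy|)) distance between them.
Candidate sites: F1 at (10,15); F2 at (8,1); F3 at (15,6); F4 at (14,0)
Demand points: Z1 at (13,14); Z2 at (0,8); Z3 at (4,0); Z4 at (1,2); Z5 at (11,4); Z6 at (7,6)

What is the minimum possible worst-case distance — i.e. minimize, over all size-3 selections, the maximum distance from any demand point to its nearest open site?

8

Open {F1, F2, F3}.
  Farthest demand point is Z2 at distance 8 (to F2); all others are ≤ 8.
With {F1, F2, F4} the worst case is 8.
With {F2, F3, F4} the worst case is 8.
No size-3 selection achieves below 8.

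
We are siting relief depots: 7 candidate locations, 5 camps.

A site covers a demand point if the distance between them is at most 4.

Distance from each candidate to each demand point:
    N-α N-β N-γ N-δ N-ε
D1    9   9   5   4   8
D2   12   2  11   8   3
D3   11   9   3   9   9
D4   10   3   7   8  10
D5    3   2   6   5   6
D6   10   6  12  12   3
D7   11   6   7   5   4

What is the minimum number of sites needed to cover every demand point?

4

Coverage sets (demand points within 4 of each site):
  D1: {N-δ}
  D2: {N-β, N-ε}
  D3: {N-γ}
  D4: {N-β}
  D5: {N-α, N-β}
  D6: {N-ε}
  D7: {N-ε}
No 3 sites suffice: every size-3 union leaves at least one demand point uncovered.
But {D1, D2, D3, D5} covers everything, so the minimum is 4.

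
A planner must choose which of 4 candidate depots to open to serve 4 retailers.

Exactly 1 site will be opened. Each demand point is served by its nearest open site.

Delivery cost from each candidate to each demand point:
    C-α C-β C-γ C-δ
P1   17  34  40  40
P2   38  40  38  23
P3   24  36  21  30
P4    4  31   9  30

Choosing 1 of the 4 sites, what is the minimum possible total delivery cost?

74

Open {P4}.
  C-α→P4 4, C-β→P4 31, C-γ→P4 9, C-δ→P4 30  ⇒ total 74.
Compare {P3}: total 111.
Compare {P1}: total 131.
No size-1 selection does better; minimum is 74.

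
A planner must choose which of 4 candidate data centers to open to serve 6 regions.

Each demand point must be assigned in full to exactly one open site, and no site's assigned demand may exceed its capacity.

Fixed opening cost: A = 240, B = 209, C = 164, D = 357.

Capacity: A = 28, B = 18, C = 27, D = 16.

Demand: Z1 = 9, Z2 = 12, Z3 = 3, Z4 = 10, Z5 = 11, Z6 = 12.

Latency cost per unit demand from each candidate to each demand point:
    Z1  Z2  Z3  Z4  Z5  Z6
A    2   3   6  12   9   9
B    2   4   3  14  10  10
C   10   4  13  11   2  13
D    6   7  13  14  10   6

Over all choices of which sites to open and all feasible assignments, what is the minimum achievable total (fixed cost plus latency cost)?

Open {A, B, C}; cheapest assignment that respects the capacities:
  A (cap 28, load 24): Z2, Z6 — cost 12×3 + 12×9 = 144
  B (cap 18, load 12): Z1, Z3 — cost 9×2 + 3×3 = 27
  C (cap 27, load 21): Z4, Z5 — cost 10×11 + 11×2 = 132
  Shipping 303, fixed 613 → total 916.
  Any other capacity-feasible assignment to {A, B, C} ships for at least 303.
Compare {A, C, D}: its best feasible assignment gives total 1037.
Compare {A, B, C, D}: its best feasible assignment gives total 1237.
Every other set of open sites that can feasibly serve all demand totals ≥ 1037 even under its best assignment. Minimum: 916.

916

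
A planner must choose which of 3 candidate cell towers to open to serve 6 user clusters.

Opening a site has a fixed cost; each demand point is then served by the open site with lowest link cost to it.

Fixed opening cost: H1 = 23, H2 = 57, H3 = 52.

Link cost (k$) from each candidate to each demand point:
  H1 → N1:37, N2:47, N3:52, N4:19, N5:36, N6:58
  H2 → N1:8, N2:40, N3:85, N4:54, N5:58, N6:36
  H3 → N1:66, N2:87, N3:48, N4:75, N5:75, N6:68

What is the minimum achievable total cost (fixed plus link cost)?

Open {H1, H2}: assign each demand point to its cheapest open site.
  N1→H2 8, N2→H2 40, N3→H1 52, N4→H1 19, N5→H1 36, N6→H2 36
  link cost 191, fixed 80 → total 271.
Compare {H1}: link cost 249 + fixed 23 = 272.
Compare {H1, H2, H3}: link cost 187 + fixed 132 = 319.
Compare {H1, H3}: link cost 245 + fixed 75 = 320.
All other subsets cost ≥ 272. Minimum total cost: 271.

271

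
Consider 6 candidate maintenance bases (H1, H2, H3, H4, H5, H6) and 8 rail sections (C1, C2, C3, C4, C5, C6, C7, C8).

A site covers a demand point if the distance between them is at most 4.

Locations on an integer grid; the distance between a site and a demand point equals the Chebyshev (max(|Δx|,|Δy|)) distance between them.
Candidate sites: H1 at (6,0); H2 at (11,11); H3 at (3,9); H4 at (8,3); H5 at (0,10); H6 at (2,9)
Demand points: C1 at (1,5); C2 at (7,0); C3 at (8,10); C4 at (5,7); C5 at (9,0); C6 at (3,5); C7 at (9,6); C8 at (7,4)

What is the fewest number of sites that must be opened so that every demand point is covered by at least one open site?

3

Coverage sets (demand points within 4 of each site):
  H1: {C2, C5, C8}
  H2: {C3}
  H3: {C1, C4, C6}
  H4: {C2, C4, C5, C7, C8}
  H5: {}
  H6: {C1, C4, C6}
No 2 sites suffice: every size-2 union leaves at least one demand point uncovered.
But {H2, H3, H4} covers everything, so the minimum is 3.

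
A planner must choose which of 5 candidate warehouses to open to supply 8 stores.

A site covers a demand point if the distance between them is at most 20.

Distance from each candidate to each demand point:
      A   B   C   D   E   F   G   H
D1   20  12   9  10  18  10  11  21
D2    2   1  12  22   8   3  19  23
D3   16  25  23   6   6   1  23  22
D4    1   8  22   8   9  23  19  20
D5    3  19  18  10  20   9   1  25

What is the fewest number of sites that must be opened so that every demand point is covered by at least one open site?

2

Coverage sets (demand points within 20 of each site):
  D1: {A, B, C, D, E, F, G}
  D2: {A, B, C, E, F, G}
  D3: {A, D, E, F}
  D4: {A, B, D, E, G, H}
  D5: {A, B, C, D, E, F, G}
No single site covers all 8 demand points.
But {D1, D4} covers everything, so the minimum is 2.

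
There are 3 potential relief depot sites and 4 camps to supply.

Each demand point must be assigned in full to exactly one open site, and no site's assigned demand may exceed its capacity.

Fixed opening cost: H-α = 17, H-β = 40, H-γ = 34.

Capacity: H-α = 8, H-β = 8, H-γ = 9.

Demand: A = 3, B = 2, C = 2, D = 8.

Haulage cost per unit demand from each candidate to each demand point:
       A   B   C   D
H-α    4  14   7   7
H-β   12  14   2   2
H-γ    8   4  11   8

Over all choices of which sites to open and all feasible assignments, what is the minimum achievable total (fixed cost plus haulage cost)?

Open {H-α, H-β}; cheapest assignment that respects the capacities:
  H-α (cap 8, load 7): A, B, C — cost 3×4 + 2×14 + 2×7 = 54
  H-β (cap 8, load 8): D — cost 8×2 = 16
  Shipping 70, fixed 57 → total 127.
  Any other capacity-feasible assignment to {H-α, H-β} ships for at least 70.
Compare {H-α, H-β, H-γ}: its best feasible assignment gives total 141.
Compare {H-β, H-γ}: its best feasible assignment gives total 144.
Every other set of open sites that can feasibly serve all demand totals ≥ 141 even under its best assignment. Minimum: 127.

127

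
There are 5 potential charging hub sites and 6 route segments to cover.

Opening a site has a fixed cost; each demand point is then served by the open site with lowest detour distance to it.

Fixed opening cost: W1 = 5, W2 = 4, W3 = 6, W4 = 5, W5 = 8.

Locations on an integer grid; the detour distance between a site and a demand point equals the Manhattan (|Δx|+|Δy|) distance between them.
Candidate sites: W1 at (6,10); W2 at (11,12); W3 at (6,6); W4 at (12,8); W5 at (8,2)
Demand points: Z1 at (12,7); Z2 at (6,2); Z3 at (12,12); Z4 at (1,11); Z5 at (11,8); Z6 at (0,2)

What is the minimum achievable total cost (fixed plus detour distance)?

40

Open {W1, W4, W5}: assign each demand point to its cheapest open site.
  Z1→W4 1, Z2→W5 2, Z3→W4 4, Z4→W1 6, Z5→W4 1, Z6→W5 8
  detour distance 22, fixed 18 → total 40.
Compare {W3, W4}: detour distance 30 + fixed 11 = 41.
Compare {W2, W4, W5}: detour distance 24 + fixed 17 = 41.
Compare {W1, W2, W4, W5}: detour distance 19 + fixed 22 = 41.
All other subsets cost ≥ 41. Minimum total cost: 40.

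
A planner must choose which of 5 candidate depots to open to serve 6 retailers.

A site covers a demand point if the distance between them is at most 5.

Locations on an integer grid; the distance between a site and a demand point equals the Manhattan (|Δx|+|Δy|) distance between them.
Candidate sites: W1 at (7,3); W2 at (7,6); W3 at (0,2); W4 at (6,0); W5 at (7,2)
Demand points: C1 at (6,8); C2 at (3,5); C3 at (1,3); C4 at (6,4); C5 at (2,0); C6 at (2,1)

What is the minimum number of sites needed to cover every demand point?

2

Coverage sets (demand points within 5 of each site):
  W1: {C4}
  W2: {C1, C2, C4}
  W3: {C3, C5, C6}
  W4: {C4, C5, C6}
  W5: {C4}
No single site covers all 6 demand points.
But {W2, W3} covers everything, so the minimum is 2.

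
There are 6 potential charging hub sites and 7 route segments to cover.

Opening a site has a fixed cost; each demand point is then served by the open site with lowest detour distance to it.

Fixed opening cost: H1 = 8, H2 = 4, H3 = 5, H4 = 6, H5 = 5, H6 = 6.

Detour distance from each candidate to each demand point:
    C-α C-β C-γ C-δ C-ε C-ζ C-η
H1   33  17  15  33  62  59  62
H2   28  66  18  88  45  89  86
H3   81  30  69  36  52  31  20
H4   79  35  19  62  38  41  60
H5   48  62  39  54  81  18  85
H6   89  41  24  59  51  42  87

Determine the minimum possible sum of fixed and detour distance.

197

Open {H1, H2, H3, H4, H5}: assign each demand point to its cheapest open site.
  C-α→H2 28, C-β→H1 17, C-γ→H1 15, C-δ→H1 33, C-ε→H4 38, C-ζ→H5 18, C-η→H3 20
  detour distance 169, fixed 28 → total 197.
Compare {H1, H2, H3, H5}: detour distance 176 + fixed 22 = 198.
Compare {H1, H3, H4, H5}: detour distance 174 + fixed 24 = 198.
Compare {H1, H2, H3, H4, H5, H6}: detour distance 169 + fixed 34 = 203.
All other subsets cost ≥ 198. Minimum total cost: 197.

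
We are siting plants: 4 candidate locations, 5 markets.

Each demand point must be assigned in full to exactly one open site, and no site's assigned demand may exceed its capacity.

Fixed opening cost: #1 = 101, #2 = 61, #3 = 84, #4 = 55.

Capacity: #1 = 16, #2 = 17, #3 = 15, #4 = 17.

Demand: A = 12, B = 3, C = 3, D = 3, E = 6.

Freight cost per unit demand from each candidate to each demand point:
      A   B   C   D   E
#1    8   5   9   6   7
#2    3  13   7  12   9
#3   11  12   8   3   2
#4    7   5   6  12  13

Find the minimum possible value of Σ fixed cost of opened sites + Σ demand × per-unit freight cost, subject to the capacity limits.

Open {#2, #3}; cheapest assignment that respects the capacities:
  #2 (cap 17, load 15): A, C — cost 12×3 + 3×7 = 57
  #3 (cap 15, load 12): B, D, E — cost 3×12 + 3×3 + 6×2 = 57
  Shipping 114, fixed 145 → total 259.
  Any other capacity-feasible assignment to {#2, #3} ships for at least 114.
Compare {#3, #4}: its best feasible assignment gives total 283.
Compare {#2, #3, #4}: its best feasible assignment gives total 290.
Every other set of open sites that can feasibly serve all demand totals ≥ 283 even under its best assignment. Minimum: 259.

259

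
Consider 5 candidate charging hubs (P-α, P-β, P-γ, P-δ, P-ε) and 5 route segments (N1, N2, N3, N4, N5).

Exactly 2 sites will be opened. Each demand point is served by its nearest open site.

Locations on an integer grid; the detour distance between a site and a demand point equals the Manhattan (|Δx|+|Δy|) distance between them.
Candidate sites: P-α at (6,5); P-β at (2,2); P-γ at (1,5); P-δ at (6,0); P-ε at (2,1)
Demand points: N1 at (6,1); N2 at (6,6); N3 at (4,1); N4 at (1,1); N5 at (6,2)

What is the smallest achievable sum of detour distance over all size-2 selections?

11

Open {P-α, P-ε}.
  N1→P-α 4, N2→P-α 1, N3→P-ε 2, N4→P-ε 1, N5→P-α 3  ⇒ total 11.
Compare {P-δ, P-ε}: total 12.
Compare {P-α, P-β}: total 13.
No size-2 selection does better; minimum is 11.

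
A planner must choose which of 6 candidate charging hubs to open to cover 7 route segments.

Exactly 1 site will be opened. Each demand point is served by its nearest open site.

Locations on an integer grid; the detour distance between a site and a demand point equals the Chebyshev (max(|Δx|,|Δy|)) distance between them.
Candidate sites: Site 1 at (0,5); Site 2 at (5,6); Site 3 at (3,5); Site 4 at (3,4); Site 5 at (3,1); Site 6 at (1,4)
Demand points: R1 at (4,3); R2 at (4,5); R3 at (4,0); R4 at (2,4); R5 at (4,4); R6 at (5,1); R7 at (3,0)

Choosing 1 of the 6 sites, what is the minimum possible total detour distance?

15

Open {Site 4}.
  R1→Site 4 1, R2→Site 4 1, R3→Site 4 4, R4→Site 4 1, R5→Site 4 1, R6→Site 4 3, R7→Site 4 4  ⇒ total 15.
Compare {Site 5}: total 16.
Compare {Site 3}: total 19.
No size-1 selection does better; minimum is 15.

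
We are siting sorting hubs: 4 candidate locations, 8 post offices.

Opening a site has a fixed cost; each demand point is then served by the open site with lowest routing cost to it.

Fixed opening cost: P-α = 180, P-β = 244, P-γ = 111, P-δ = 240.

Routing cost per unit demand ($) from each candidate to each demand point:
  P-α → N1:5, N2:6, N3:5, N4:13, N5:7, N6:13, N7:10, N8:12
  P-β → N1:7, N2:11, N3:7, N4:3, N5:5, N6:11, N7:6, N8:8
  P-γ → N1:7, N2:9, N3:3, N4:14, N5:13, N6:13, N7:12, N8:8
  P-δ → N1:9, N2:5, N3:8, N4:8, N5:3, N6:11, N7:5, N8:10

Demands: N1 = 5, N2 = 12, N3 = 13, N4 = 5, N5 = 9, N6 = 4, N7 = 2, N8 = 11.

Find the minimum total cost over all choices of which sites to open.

Open {P-γ}: assign each demand point to its cheapest open site.
  N1→P-γ 5×7=35, N2→P-γ 12×9=108, N3→P-γ 13×3=39, N4→P-γ 5×14=70, N5→P-γ 9×13=117, N6→P-γ 4×13=52, N7→P-γ 2×12=24, N8→P-γ 11×8=88
  routing cost 533, fixed 111 → total 644.
Compare {P-α}: routing cost 494 + fixed 180 = 674.
Compare {P-δ}: routing cost 440 + fixed 240 = 680.
Compare {P-γ, P-δ}: routing cost 343 + fixed 351 = 694.
All other subsets cost ≥ 674. Minimum total cost: 644.

644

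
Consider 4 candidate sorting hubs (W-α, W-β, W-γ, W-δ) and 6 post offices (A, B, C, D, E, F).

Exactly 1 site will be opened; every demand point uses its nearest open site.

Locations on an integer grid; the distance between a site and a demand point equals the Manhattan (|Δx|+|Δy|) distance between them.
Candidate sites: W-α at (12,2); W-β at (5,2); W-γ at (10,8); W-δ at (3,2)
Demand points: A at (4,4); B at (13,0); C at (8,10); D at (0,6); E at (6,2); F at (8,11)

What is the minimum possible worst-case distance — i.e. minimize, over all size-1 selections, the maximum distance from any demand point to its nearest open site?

12

Open {W-β}.
  Farthest demand point is F at distance 12 (to W-β); all others are ≤ 12.
With {W-γ} the worst case is 12.
With {W-δ} the worst case is 14.
No size-1 selection achieves below 12.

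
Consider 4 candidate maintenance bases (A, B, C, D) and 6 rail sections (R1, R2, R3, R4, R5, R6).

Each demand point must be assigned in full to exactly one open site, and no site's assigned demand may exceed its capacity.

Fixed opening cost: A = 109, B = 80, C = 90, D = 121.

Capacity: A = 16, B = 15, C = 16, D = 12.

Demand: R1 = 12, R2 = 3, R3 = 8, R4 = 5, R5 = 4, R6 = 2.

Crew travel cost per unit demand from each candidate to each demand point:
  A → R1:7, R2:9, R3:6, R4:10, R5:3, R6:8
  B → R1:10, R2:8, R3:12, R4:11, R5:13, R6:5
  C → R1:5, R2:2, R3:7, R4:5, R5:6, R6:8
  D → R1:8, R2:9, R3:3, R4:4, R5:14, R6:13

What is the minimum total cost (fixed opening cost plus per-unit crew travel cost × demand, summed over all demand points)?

Open {A, B, C}; cheapest assignment that respects the capacities:
  A (cap 16, load 12): R3, R5 — cost 8×6 + 4×3 = 60
  B (cap 15, load 7): R4, R6 — cost 5×11 + 2×5 = 65
  C (cap 16, load 15): R1, R2 — cost 12×5 + 3×2 = 66
  Shipping 191, fixed 279 → total 470.
  Any other capacity-feasible assignment to {A, B, C} ships for at least 191.
Compare {A, C, D}: its best feasible assignment gives total 482.
Compare {B, C, D}: its best feasible assignment gives total 488.
Every other set of open sites that can feasibly serve all demand totals ≥ 482 even under its best assignment. Minimum: 470.

470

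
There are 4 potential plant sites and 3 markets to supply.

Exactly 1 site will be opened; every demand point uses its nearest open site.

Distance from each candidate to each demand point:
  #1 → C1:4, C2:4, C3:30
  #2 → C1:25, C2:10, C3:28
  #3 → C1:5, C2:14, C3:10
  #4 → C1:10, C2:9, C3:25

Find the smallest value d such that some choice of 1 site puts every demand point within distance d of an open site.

14

Open {#3}.
  Farthest demand point is C2 at distance 14 (to #3); all others are ≤ 14.
With {#4} the worst case is 25.
With {#2} the worst case is 28.
No size-1 selection achieves below 14.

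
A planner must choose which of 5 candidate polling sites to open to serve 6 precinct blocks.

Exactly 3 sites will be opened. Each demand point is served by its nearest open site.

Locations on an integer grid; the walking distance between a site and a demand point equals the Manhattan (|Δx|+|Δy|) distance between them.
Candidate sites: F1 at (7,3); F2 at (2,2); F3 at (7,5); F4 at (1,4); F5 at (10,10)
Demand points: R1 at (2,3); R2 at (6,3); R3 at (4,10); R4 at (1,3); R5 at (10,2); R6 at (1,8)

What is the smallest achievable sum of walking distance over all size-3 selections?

18

Open {F1, F4, F5}.
  R1→F4 2, R2→F1 1, R3→F5 6, R4→F4 1, R5→F1 4, R6→F4 4  ⇒ total 18.
Compare {F1, F2, F4}: total 20.
Compare {F1, F3, F4}: total 20.
No size-3 selection does better; minimum is 18.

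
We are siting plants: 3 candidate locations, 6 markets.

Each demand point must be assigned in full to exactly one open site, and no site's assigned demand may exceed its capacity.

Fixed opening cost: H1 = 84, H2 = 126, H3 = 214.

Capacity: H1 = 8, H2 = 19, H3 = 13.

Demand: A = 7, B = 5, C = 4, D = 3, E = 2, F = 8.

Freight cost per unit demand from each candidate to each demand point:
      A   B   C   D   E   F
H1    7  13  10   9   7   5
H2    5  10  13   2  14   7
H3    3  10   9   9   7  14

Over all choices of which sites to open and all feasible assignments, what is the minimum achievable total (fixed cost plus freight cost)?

Open {H2, H3}; cheapest assignment that respects the capacities:
  H2 (cap 19, load 16): B, D, F — cost 5×10 + 3×2 + 8×7 = 112
  H3 (cap 13, load 13): A, C, E — cost 7×3 + 4×9 + 2×7 = 71
  Shipping 183, fixed 340 → total 523.
  Any other capacity-feasible assignment to {H2, H3} ships for at least 183.
Compare {H1, H2, H3}: its best feasible assignment gives total 591.
Every other set of open sites that can feasibly serve all demand totals ≥ 591 even under its best assignment. Minimum: 523.

523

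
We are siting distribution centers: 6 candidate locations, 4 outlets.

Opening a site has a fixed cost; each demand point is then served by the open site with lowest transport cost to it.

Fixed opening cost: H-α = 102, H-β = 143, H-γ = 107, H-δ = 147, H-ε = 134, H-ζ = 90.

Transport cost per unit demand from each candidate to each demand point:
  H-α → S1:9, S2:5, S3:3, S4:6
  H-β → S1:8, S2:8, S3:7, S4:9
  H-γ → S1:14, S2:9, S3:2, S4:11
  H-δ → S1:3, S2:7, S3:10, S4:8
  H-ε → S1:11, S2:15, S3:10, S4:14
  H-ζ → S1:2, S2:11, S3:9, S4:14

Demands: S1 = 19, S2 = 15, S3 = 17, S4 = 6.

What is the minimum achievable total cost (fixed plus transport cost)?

Open {H-α, H-ζ}: assign each demand point to its cheapest open site.
  S1→H-ζ 19×2=38, S2→H-α 15×5=75, S3→H-α 17×3=51, S4→H-α 6×6=36
  transport cost 200, fixed 192 → total 392.
Compare {H-α}: transport cost 333 + fixed 102 = 435.
Compare {H-α, H-δ}: transport cost 219 + fixed 249 = 468.
Compare {H-γ, H-ζ}: transport cost 273 + fixed 197 = 470.
All other subsets cost ≥ 435. Minimum total cost: 392.

392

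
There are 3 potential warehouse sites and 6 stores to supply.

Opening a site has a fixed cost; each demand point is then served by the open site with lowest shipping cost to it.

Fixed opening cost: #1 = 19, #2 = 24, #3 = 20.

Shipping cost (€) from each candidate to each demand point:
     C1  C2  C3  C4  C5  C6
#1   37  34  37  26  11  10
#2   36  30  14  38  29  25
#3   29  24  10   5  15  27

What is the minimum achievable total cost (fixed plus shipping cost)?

Open {#1, #3}: assign each demand point to its cheapest open site.
  C1→#3 29, C2→#3 24, C3→#3 10, C4→#3 5, C5→#1 11, C6→#1 10
  shipping cost 89, fixed 39 → total 128.
Compare {#3}: shipping cost 110 + fixed 20 = 130.
Compare {#2, #3}: shipping cost 108 + fixed 44 = 152.
Compare {#1, #2, #3}: shipping cost 89 + fixed 63 = 152.
All other subsets cost ≥ 130. Minimum total cost: 128.

128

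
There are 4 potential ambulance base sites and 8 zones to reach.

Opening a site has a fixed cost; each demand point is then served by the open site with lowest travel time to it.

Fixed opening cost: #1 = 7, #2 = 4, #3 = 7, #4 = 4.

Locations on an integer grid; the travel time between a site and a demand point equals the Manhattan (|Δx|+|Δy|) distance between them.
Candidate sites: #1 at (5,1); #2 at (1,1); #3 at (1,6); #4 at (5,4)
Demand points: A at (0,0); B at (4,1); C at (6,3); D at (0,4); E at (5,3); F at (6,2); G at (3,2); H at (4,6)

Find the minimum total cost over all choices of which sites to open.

29

Open {#2, #4}: assign each demand point to its cheapest open site.
  A→#2 2, B→#2 3, C→#4 2, D→#2 4, E→#4 1, F→#4 3, G→#2 3, H→#4 3
  travel time 21, fixed 8 → total 29.
Compare {#1, #2, #4}: travel time 18 + fixed 15 = 33.
Compare {#1, #2}: travel time 23 + fixed 11 = 34.
Compare {#1, #4}: travel time 23 + fixed 11 = 34.
All other subsets cost ≥ 33. Minimum total cost: 29.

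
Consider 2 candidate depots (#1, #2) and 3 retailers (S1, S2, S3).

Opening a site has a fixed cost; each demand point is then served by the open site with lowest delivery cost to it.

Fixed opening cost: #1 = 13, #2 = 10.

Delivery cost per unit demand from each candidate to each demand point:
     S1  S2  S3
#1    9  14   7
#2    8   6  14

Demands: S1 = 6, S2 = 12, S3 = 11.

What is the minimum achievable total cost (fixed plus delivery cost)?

220

Open {#1, #2}: assign each demand point to its cheapest open site.
  S1→#2 6×8=48, S2→#2 12×6=72, S3→#1 11×7=77
  delivery cost 197, fixed 23 → total 220.
Compare {#2}: delivery cost 274 + fixed 10 = 284.
Compare {#1}: delivery cost 299 + fixed 13 = 312.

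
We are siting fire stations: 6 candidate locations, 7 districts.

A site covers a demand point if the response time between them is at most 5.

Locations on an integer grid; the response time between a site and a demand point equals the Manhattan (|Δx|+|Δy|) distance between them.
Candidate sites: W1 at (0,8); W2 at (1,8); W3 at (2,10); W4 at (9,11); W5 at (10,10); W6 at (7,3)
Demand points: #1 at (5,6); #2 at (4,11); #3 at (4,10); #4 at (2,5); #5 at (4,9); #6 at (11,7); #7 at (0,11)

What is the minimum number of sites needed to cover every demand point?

3

Coverage sets (demand points within 5 of each site):
  W1: {#4, #5, #7}
  W2: {#3, #4, #5, #7}
  W3: {#2, #3, #4, #5, #7}
  W4: {#2}
  W5: {#6}
  W6: {#1}
No 2 sites suffice: every size-2 union leaves at least one demand point uncovered.
But {W3, W5, W6} covers everything, so the minimum is 3.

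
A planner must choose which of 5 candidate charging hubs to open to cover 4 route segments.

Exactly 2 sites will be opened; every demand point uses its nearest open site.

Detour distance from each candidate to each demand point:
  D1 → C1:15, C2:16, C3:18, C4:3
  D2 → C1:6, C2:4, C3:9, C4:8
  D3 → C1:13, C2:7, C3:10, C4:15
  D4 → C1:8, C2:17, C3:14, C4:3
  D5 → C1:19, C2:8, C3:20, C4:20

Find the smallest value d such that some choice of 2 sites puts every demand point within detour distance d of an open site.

9

Open {D1, D2}.
  Farthest demand point is C3 at detour distance 9 (to D2); all others are ≤ 9.
With {D2, D3} the worst case is 9.
With {D2, D4} the worst case is 9.
No size-2 selection achieves below 9.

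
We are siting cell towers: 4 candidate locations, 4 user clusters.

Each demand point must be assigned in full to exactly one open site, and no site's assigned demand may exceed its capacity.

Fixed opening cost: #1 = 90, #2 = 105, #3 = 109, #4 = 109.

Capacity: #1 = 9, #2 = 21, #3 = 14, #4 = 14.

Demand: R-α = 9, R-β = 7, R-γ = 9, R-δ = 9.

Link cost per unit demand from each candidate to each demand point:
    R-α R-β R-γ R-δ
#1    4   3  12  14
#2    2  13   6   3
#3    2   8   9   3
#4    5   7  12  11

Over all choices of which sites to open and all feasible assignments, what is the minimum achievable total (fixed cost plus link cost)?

424

Open {#1, #2, #3}; cheapest assignment that respects the capacities:
  #1 (cap 9, load 7): R-β — cost 7×3 = 21
  #2 (cap 21, load 18): R-α, R-γ — cost 9×2 + 9×6 = 72
  #3 (cap 14, load 9): R-δ — cost 9×3 = 27
  Shipping 120, fixed 304 → total 424.
  Any other capacity-feasible assignment to {#1, #2, #3} ships for at least 120.
Compare {#1, #2, #4}: its best feasible assignment gives total 451.
Compare {#2, #3, #4}: its best feasible assignment gives total 471.
Every other set of open sites that can feasibly serve all demand totals ≥ 451 even under its best assignment. Minimum: 424.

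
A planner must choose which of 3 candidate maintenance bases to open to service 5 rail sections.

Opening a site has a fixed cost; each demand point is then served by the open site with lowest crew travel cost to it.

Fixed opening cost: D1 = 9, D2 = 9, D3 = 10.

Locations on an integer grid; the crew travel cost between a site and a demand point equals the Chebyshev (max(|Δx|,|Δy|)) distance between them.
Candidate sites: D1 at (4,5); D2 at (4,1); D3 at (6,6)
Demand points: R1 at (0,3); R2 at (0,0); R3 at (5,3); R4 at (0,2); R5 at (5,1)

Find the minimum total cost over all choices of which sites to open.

Open {D2}: assign each demand point to its cheapest open site.
  R1→D2 4, R2→D2 4, R3→D2 2, R4→D2 4, R5→D2 1
  crew travel cost 15, fixed 9 → total 24.
Compare {D1}: crew travel cost 19 + fixed 9 = 28.
Compare {D1, D2}: crew travel cost 15 + fixed 18 = 33.
Compare {D2, D3}: crew travel cost 15 + fixed 19 = 34.
All other subsets cost ≥ 28. Minimum total cost: 24.

24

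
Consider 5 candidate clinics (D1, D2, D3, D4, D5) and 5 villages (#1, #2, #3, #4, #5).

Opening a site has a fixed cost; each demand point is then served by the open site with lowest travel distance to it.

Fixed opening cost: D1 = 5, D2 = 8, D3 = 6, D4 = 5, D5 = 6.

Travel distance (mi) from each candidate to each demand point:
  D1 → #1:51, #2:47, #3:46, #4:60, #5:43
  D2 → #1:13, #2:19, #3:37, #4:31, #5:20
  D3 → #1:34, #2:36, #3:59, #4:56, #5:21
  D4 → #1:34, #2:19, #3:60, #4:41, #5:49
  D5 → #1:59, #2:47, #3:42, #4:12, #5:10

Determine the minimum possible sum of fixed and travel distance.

105

Open {D2, D5}: assign each demand point to its cheapest open site.
  #1→D2 13, #2→D2 19, #3→D2 37, #4→D5 12, #5→D5 10
  travel distance 91, fixed 14 → total 105.
Compare {D1, D2, D5}: travel distance 91 + fixed 19 = 110.
Compare {D2, D4, D5}: travel distance 91 + fixed 19 = 110.
Compare {D2, D3, D5}: travel distance 91 + fixed 20 = 111.
All other subsets cost ≥ 110. Minimum total cost: 105.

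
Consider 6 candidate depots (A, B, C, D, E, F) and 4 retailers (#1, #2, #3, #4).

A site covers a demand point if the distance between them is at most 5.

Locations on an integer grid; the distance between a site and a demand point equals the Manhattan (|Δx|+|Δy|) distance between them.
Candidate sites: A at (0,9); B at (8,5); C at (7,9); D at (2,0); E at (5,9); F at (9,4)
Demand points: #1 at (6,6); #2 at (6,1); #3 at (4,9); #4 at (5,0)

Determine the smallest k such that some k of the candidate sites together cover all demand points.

Coverage sets (demand points within 5 of each site):
  A: {#3}
  B: {#1}
  C: {#1, #3}
  D: {#2, #4}
  E: {#1, #3}
  F: {#1}
No single site covers all 4 demand points.
But {C, D} covers everything, so the minimum is 2.

2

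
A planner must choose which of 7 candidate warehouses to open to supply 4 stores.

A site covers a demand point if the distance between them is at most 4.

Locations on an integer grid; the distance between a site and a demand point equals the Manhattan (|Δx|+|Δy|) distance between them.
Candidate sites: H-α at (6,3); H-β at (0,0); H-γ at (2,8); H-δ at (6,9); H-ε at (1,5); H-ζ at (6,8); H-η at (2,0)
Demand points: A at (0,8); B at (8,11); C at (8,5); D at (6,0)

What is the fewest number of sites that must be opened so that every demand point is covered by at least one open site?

Coverage sets (demand points within 4 of each site):
  H-α: {C, D}
  H-β: {}
  H-γ: {A}
  H-δ: {B}
  H-ε: {A}
  H-ζ: {}
  H-η: {D}
No 2 sites suffice: every size-2 union leaves at least one demand point uncovered.
But {H-α, H-γ, H-δ} covers everything, so the minimum is 3.

3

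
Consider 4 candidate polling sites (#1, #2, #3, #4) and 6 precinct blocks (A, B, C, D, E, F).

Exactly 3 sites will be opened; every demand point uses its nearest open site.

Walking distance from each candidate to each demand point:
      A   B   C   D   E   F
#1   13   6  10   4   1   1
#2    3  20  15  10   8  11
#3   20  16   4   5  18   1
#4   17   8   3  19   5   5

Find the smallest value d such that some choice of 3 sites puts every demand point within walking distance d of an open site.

6

Open {#1, #2, #3}.
  Farthest demand point is B at walking distance 6 (to #1); all others are ≤ 6.
With {#1, #2, #4} the worst case is 6.
With {#2, #3, #4} the worst case is 8.
No size-3 selection achieves below 6.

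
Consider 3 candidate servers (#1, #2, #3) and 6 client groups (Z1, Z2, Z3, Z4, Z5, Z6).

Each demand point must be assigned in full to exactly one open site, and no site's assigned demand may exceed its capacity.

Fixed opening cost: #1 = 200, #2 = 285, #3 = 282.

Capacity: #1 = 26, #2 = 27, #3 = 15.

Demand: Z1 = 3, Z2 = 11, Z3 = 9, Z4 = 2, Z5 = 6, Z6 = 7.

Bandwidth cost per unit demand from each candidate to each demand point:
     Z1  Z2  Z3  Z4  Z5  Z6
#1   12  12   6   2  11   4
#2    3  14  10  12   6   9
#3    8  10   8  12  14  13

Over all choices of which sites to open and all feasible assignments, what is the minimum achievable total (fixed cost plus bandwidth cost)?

Open {#1, #3}; cheapest assignment that respects the capacities:
  #1 (cap 26, load 24): Z3, Z4, Z5, Z6 — cost 9×6 + 2×2 + 6×11 + 7×4 = 152
  #3 (cap 15, load 14): Z1, Z2 — cost 3×8 + 11×10 = 134
  Shipping 286, fixed 482 → total 768.
  Any other capacity-feasible assignment to {#1, #3} ships for at least 286.
Compare {#1, #2}: its best feasible assignment gives total 770.
Compare {#2, #3}: its best feasible assignment gives total 899.
Every other set of open sites that can feasibly serve all demand totals ≥ 770 even under its best assignment. Minimum: 768.

768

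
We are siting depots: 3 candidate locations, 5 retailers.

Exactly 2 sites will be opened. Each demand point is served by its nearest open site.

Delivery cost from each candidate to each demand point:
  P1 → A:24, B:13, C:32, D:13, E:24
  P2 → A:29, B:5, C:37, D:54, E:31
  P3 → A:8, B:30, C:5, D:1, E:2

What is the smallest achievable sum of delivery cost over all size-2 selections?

Open {P2, P3}.
  A→P3 8, B→P2 5, C→P3 5, D→P3 1, E→P3 2  ⇒ total 21.
Compare {P1, P3}: total 29.
Compare {P1, P2}: total 98.

21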